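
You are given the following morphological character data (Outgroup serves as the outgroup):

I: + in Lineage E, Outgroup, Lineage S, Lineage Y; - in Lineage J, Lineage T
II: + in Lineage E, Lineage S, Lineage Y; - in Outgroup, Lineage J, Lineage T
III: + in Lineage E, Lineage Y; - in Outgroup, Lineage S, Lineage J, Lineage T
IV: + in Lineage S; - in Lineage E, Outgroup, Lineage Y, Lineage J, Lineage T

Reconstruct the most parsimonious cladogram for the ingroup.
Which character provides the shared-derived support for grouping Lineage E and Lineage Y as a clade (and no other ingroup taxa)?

Character polarity is set by the outgroup: the derived state is whichever differs from the outgroup's state, so for I the derived state is '-', and for the remaining characters it is '+'.
I: derived state '-' in Lineage J and Lineage T only — synapomorphy for {Lineage J, Lineage T}.
Only Lineage E, Lineage S, and Lineage Y show the derived state '+' for II, supporting them as a clade.
III (derived state '+') is shared by Lineage E and Lineage Y — a synapomorphy uniting that clade.
IV: derived state '+' in Lineage S only — an autapomorphy, so it tells us nothing about relationships among taxa.
Most parsimonious ingroup topology: ((Lineage T,Lineage J),((Lineage Y,Lineage E),Lineage S)).
The clade {Lineage E, Lineage Y} is supported by III: its derived state '+' occurs in exactly those taxa and in no other taxon (including the outgroup).

III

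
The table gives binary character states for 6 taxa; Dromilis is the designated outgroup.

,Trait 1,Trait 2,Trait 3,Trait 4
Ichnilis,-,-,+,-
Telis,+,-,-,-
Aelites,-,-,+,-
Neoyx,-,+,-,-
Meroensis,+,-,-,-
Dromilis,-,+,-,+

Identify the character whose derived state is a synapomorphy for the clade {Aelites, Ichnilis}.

Trait 3

Character polarity is set by the outgroup: the derived state is whichever differs from the outgroup's state, so for Trait 2, Trait 4 the derived state is '-', and for the remaining characters it is '+'.
Trait 1 (derived state '+') is shared by Meroensis and Telis — a synapomorphy uniting that clade.
Trait 2: derived state '-' in Aelites, Ichnilis, Meroensis, and Telis only — synapomorphy for {Aelites, Ichnilis, Meroensis, Telis}.
Trait 3 (derived state '+') is shared by Aelites and Ichnilis — a synapomorphy uniting that clade.
All ingroup taxa share the derived state '-' for Trait 4; it defines the ingroup but does not resolve relationships within it.
Most parsimonious ingroup topology: (((Telis,Meroensis),(Aelites,Ichnilis)),Neoyx).
The clade {Aelites, Ichnilis} is supported by Trait 3: its derived state '+' occurs in exactly those taxa and in no other taxon (including the outgroup).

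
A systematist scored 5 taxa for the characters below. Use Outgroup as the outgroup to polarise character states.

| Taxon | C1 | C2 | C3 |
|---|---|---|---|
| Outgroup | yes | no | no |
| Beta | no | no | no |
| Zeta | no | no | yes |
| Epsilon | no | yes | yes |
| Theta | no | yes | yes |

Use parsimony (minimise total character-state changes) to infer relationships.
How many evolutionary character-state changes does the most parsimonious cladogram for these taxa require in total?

Character polarity is set by the outgroup: the derived state is whichever differs from the outgroup's state, so for C1 the derived state is 'no', and for the remaining characters it is 'yes'.
All ingroup taxa share the derived state 'no' for C1; it defines the ingroup but does not resolve relationships within it.
C2: derived state 'yes' in Epsilon and Theta only — synapomorphy for {Epsilon, Theta}.
C3: derived state 'yes' in Epsilon, Theta, and Zeta only — synapomorphy for {Epsilon, Theta, Zeta}.
Most parsimonious ingroup topology: (Beta,(Zeta,(Epsilon,Theta))).
Changes per character on this tree: C1: 1; C2: 1; C3: 1.
Total = 3.

3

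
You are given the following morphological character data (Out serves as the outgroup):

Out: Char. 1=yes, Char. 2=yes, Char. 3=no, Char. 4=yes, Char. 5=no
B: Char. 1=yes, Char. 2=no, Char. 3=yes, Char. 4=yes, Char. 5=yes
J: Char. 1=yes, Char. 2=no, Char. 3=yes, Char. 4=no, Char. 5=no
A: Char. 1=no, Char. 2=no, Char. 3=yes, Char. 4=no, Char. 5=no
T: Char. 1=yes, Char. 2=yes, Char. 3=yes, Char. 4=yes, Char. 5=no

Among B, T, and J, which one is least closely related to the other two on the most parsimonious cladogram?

Character polarity is set by the outgroup: the derived state is whichever differs from the outgroup's state, so for Char. 1, Char. 2, Char. 4 the derived state is 'no', and for the remaining characters it is 'yes'.
Char. 1: derived state 'no' in A only — an autapomorphy, so it tells us nothing about relationships among taxa.
Only A, B, and J show the derived state 'no' for Char. 2, supporting them as a clade.
Char. 3 (derived state 'yes') is shared by all ingroup taxa — unites the whole ingroup.
Char. 4: derived state 'no' in A and J only — synapomorphy for {A, J}.
Char. 5: derived state 'yes' in B only — an autapomorphy, so it tells us nothing about relationships among taxa.
Most parsimonious ingroup topology: ((B,(J,A)),T).
J and B share a more recent common ancestor with each other than either does with T, so T is the least closely related of the three.

T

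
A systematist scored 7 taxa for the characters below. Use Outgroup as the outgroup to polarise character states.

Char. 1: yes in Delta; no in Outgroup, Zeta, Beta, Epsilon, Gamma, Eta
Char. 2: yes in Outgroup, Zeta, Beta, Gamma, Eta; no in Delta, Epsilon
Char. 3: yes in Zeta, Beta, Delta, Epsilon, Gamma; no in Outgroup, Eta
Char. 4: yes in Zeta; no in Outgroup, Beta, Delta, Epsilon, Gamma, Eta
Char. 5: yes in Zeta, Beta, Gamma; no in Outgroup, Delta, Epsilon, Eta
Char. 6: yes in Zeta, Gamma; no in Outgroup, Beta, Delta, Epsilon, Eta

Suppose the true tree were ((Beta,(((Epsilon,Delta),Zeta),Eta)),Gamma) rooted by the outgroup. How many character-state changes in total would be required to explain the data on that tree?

10

Map each character onto ((Beta,(((Epsilon,Delta),Zeta),Eta)),Gamma) (rooted by Outgroup) and count the minimum state changes it requires (Fitch parsimony):
Char. 1: 1; Char. 2: 1; Char. 3: 2; Char. 4: 1; Char. 5: 3; Char. 6: 2.
Total tree length = 10.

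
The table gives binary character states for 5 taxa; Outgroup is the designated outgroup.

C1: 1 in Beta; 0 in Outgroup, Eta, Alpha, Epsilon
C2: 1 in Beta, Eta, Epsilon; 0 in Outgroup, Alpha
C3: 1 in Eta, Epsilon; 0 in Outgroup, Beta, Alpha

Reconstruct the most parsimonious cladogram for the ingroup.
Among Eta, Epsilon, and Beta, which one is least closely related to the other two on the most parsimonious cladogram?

Beta

The outgroup has state '0' for every character, so '1' is the derived state throughout.
C1 (derived state '1') is unique to Beta (autapomorphy; uninformative for grouping).
C2: derived state '1' in Beta, Epsilon, and Eta only — synapomorphy for {Beta, Epsilon, Eta}.
Only Epsilon and Eta show the derived state '1' for C3, supporting them as a clade.
Most parsimonious ingroup topology: ((Beta,(Eta,Epsilon)),Alpha).
Epsilon and Eta share a more recent common ancestor with each other than either does with Beta, so Beta is the least closely related of the three.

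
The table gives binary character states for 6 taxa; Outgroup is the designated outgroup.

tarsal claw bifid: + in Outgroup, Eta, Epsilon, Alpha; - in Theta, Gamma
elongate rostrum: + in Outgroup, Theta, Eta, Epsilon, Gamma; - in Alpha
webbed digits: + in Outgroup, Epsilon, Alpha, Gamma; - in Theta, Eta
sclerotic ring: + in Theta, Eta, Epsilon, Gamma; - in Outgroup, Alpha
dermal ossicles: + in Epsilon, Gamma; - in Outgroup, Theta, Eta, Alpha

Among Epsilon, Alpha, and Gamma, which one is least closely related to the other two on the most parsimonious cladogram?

Character polarity is set by the outgroup: the derived state is whichever differs from the outgroup's state, so for tarsal claw bifid, elongate rostrum, webbed digits the derived state is '-', and for the remaining characters it is '+'.
tarsal claw bifid groups Gamma and Theta, which is incompatible with the clades supported by the remaining characters; treating it as convergent (homoplasy) costs fewer steps than any alternative tree.
elongate rostrum (derived state '-') is unique to Alpha (autapomorphy; uninformative for grouping).
Only Eta and Theta show the derived state '-' for webbed digits, supporting them as a clade.
sclerotic ring (derived state '+') is shared by Epsilon, Eta, Gamma, and Theta — a synapomorphy uniting that clade.
dermal ossicles: derived state '+' in Epsilon and Gamma only — synapomorphy for {Epsilon, Gamma}.
Most parsimonious ingroup topology: (((Theta,Eta),(Epsilon,Gamma)),Alpha).
Epsilon and Gamma share a more recent common ancestor with each other than either does with Alpha, so Alpha is the least closely related of the three.

Alpha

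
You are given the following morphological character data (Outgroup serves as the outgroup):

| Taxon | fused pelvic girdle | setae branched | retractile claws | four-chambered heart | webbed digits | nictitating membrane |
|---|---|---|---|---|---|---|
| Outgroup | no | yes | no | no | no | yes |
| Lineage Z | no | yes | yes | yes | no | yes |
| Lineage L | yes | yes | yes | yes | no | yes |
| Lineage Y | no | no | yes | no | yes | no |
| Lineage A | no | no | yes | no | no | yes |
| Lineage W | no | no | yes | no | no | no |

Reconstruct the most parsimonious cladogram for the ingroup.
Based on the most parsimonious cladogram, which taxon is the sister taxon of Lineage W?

Character polarity is set by the outgroup: the derived state is whichever differs from the outgroup's state, so for setae branched, nictitating membrane the derived state is 'no', and for the remaining characters it is 'yes'.
fused pelvic girdle: derived state 'yes' in Lineage L only — an autapomorphy, so it tells us nothing about relationships among taxa.
setae branched: derived state 'no' in Lineage A, Lineage W, and Lineage Y only — synapomorphy for {Lineage A, Lineage W, Lineage Y}.
All ingroup taxa share the derived state 'yes' for retractile claws; it defines the ingroup but does not resolve relationships within it.
four-chambered heart: derived state 'yes' in Lineage L and Lineage Z only — synapomorphy for {Lineage L, Lineage Z}.
webbed digits (derived state 'yes') is unique to Lineage Y (autapomorphy; uninformative for grouping).
nictitating membrane (derived state 'no') is shared by Lineage W and Lineage Y — a synapomorphy uniting that clade.
Most parsimonious ingroup topology: ((Lineage Z,Lineage L),((Lineage Y,Lineage W),Lineage A)).
Lineage W and Lineage Y form a cherry on this tree, so they are sister taxa.

Lineage Y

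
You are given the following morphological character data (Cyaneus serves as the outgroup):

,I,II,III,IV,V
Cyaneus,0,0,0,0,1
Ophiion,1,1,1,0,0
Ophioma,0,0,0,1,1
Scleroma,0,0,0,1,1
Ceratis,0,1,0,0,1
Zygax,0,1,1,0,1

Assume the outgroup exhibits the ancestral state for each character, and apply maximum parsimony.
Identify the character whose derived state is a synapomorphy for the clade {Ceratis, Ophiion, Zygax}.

II

Character polarity is set by the outgroup: the derived state is whichever differs from the outgroup's state, so for V the derived state is '0', and for the remaining characters it is '1'.
I (derived state '1') is unique to Ophiion (autapomorphy; uninformative for grouping).
II: derived state '1' in Ceratis, Ophiion, and Zygax only — synapomorphy for {Ceratis, Ophiion, Zygax}.
Only Ophiion and Zygax show the derived state '1' for III, supporting them as a clade.
Only Ophioma and Scleroma show the derived state '1' for IV, supporting them as a clade.
V: derived state '0' in Ophiion only — an autapomorphy, so it tells us nothing about relationships among taxa.
Most parsimonious ingroup topology: (((Ophiion,Zygax),Ceratis),(Ophioma,Scleroma)).
The clade {Ceratis, Ophiion, Zygax} is supported by II: its derived state '1' occurs in exactly those taxa and in no other taxon (including the outgroup).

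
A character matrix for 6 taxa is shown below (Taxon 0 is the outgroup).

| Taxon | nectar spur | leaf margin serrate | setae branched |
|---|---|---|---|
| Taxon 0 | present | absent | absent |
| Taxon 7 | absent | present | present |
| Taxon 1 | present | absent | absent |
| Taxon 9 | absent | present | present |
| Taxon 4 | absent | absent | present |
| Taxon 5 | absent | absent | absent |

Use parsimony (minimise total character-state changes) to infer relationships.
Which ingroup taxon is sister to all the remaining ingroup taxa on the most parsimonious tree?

Character polarity is set by the outgroup: the derived state is whichever differs from the outgroup's state, so for nectar spur the derived state is 'absent', and for the remaining characters it is 'present'.
Only Taxon 4, Taxon 5, Taxon 7, and Taxon 9 show the derived state 'absent' for nectar spur, supporting them as a clade.
leaf margin serrate (derived state 'present') is shared by Taxon 7 and Taxon 9 — a synapomorphy uniting that clade.
Only Taxon 4, Taxon 7, and Taxon 9 show the derived state 'present' for setae branched, supporting them as a clade.
Most parsimonious ingroup topology: ((((Taxon 7,Taxon 9),Taxon 4),Taxon 5),Taxon 1).
Taxon 1 is sister to the clade containing all other ingroup taxa, so it is the earliest-diverging (most basal) ingroup lineage.

Taxon 1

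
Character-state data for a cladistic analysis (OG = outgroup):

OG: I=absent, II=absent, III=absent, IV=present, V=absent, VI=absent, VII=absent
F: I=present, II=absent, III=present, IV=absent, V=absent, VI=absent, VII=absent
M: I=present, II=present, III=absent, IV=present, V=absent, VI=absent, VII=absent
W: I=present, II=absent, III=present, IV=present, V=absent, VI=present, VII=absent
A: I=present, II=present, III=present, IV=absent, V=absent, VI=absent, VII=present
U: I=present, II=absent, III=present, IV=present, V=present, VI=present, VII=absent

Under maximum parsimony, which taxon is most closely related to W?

Character polarity is set by the outgroup: the derived state is whichever differs from the outgroup's state, so for IV the derived state is 'absent', and for the remaining characters it is 'present'.
I (derived state 'present') is shared by all ingroup taxa — unites the whole ingroup.
II (state 'present') occurs in A and M but conflicts with the nesting implied by the other characters — most parsimoniously interpreted as homoplasy.
III (derived state 'present') is shared by A, F, U, and W — a synapomorphy uniting that clade.
Only A and F show the derived state 'absent' for IV, supporting them as a clade.
V: derived state 'present' in U only — an autapomorphy, so it tells us nothing about relationships among taxa.
VI: derived state 'present' in U and W only — synapomorphy for {U, W}.
VII (derived state 'present') is unique to A (autapomorphy; uninformative for grouping).
Most parsimonious ingroup topology: (((F,A),(W,U)),M).
W and U form a cherry on this tree, so they are sister taxa.

U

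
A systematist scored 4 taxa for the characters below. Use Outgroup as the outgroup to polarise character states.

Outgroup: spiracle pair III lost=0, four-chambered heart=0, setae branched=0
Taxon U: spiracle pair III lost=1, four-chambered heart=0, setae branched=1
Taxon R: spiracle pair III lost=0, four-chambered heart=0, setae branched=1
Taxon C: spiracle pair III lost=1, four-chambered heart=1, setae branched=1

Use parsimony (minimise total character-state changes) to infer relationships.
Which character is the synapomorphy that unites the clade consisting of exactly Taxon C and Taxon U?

The outgroup has state '0' for every character, so '1' is the derived state throughout.
Only Taxon C and Taxon U show the derived state '1' for spiracle pair III lost, supporting them as a clade.
four-chambered heart: derived state '1' in Taxon C only — an autapomorphy, so it tells us nothing about relationships among taxa.
setae branched (derived state '1') is shared by all ingroup taxa — unites the whole ingroup.
Most parsimonious ingroup topology: ((Taxon U,Taxon C),Taxon R).
The clade {Taxon C, Taxon U} is supported by spiracle pair III lost: its derived state '1' occurs in exactly those taxa and in no other taxon (including the outgroup).

spiracle pair III lost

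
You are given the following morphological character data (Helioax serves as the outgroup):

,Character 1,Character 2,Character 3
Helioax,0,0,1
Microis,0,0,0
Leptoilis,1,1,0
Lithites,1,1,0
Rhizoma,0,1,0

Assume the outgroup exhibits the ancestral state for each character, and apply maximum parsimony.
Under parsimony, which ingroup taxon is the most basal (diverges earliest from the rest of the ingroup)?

Microis

Character polarity is set by the outgroup: the derived state is whichever differs from the outgroup's state, so for Character 3 the derived state is '0', and for the remaining characters it is '1'.
Character 1 (derived state '1') is shared by Leptoilis and Lithites — a synapomorphy uniting that clade.
Character 2 (derived state '1') is shared by Leptoilis, Lithites, and Rhizoma — a synapomorphy uniting that clade.
All ingroup taxa share the derived state '0' for Character 3; it defines the ingroup but does not resolve relationships within it.
Most parsimonious ingroup topology: (Microis,((Leptoilis,Lithites),Rhizoma)).
Microis is sister to the clade containing all other ingroup taxa, so it is the earliest-diverging (most basal) ingroup lineage.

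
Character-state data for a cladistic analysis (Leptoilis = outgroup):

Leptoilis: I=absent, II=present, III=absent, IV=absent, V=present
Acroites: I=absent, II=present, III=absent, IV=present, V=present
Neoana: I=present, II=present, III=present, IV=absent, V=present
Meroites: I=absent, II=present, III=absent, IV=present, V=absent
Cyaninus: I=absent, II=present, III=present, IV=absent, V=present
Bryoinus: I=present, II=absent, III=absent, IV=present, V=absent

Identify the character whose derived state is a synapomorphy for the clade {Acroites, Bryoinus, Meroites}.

IV

Character polarity is set by the outgroup: the derived state is whichever differs from the outgroup's state, so for II, V the derived state is 'absent', and for the remaining characters it is 'present'.
I (state 'present') occurs in Bryoinus and Neoana but conflicts with the nesting implied by the other characters — most parsimoniously interpreted as homoplasy.
II (derived state 'absent') is unique to Bryoinus (autapomorphy; uninformative for grouping).
III: derived state 'present' in Cyaninus and Neoana only — synapomorphy for {Cyaninus, Neoana}.
IV (derived state 'present') is shared by Acroites, Bryoinus, and Meroites — a synapomorphy uniting that clade.
V (derived state 'absent') is shared by Bryoinus and Meroites — a synapomorphy uniting that clade.
Most parsimonious ingroup topology: ((Acroites,(Meroites,Bryoinus)),(Neoana,Cyaninus)).
The clade {Acroites, Bryoinus, Meroites} is supported by IV: its derived state 'present' occurs in exactly those taxa and in no other taxon (including the outgroup).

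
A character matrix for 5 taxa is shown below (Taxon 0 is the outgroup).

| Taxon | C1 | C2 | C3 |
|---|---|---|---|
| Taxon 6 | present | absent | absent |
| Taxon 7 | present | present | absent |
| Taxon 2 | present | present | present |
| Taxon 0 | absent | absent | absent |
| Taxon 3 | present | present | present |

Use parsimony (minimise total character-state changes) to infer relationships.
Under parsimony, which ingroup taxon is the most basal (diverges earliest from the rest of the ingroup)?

Taxon 6

The outgroup has state 'absent' for every character, so 'present' is the derived state throughout.
All ingroup taxa share the derived state 'present' for C1; it defines the ingroup but does not resolve relationships within it.
C2 (derived state 'present') is shared by Taxon 2, Taxon 3, and Taxon 7 — a synapomorphy uniting that clade.
C3: derived state 'present' in Taxon 2 and Taxon 3 only — synapomorphy for {Taxon 2, Taxon 3}.
Most parsimonious ingroup topology: (((Taxon 3,Taxon 2),Taxon 7),Taxon 6).
Taxon 6 is sister to the clade containing all other ingroup taxa, so it is the earliest-diverging (most basal) ingroup lineage.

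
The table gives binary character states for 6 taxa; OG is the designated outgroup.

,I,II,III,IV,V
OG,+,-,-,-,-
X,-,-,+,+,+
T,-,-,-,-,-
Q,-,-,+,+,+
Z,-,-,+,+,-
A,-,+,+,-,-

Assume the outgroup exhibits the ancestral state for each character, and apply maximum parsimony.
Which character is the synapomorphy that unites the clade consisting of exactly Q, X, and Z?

IV

Character polarity is set by the outgroup: the derived state is whichever differs from the outgroup's state, so for I the derived state is '-', and for the remaining characters it is '+'.
All ingroup taxa share the derived state '-' for I; it defines the ingroup but does not resolve relationships within it.
II (derived state '+') is unique to A (autapomorphy; uninformative for grouping).
III (derived state '+') is shared by A, Q, X, and Z — a synapomorphy uniting that clade.
IV (derived state '+') is shared by Q, X, and Z — a synapomorphy uniting that clade.
V (derived state '+') is shared by Q and X — a synapomorphy uniting that clade.
Most parsimonious ingroup topology: ((((X,Q),Z),A),T).
The clade {Q, X, Z} is supported by IV: its derived state '+' occurs in exactly those taxa and in no other taxon (including the outgroup).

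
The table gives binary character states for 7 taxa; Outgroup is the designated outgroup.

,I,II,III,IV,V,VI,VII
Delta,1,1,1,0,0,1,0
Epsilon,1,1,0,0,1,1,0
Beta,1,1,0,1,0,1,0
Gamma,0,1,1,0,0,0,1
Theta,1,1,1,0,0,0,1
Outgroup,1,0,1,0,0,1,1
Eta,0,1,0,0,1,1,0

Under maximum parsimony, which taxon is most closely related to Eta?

Character polarity is set by the outgroup: the derived state is whichever differs from the outgroup's state, so for I, III, VI, VII the derived state is '0', and for the remaining characters it is '1'.
I groups Eta and Gamma, which is incompatible with the clades supported by the remaining characters; treating it as convergent (homoplasy) costs fewer steps than any alternative tree.
All ingroup taxa share the derived state '1' for II; it defines the ingroup but does not resolve relationships within it.
Only Beta, Epsilon, and Eta show the derived state '0' for III, supporting them as a clade.
IV: derived state '1' in Beta only — an autapomorphy, so it tells us nothing about relationships among taxa.
V: derived state '1' in Epsilon and Eta only — synapomorphy for {Epsilon, Eta}.
VI: derived state '0' in Gamma and Theta only — synapomorphy for {Gamma, Theta}.
VII: derived state '0' in Beta, Delta, Epsilon, and Eta only — synapomorphy for {Beta, Delta, Epsilon, Eta}.
Most parsimonious ingroup topology: ((Theta,Gamma),(Delta,((Epsilon,Eta),Beta))).
Eta and Epsilon form a cherry on this tree, so they are sister taxa.

Epsilon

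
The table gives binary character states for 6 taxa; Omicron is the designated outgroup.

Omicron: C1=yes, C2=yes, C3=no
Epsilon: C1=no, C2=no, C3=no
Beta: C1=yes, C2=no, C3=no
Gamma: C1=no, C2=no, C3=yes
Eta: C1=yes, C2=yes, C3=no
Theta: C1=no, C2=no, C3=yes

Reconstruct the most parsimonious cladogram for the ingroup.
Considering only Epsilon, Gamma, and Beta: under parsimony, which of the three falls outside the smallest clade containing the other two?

Beta

Character polarity is set by the outgroup: the derived state is whichever differs from the outgroup's state, so for C1, C2 the derived state is 'no', and for the remaining characters it is 'yes'.
C1 (derived state 'no') is shared by Epsilon, Gamma, and Theta — a synapomorphy uniting that clade.
C2: derived state 'no' in Beta, Epsilon, Gamma, and Theta only — synapomorphy for {Beta, Epsilon, Gamma, Theta}.
C3: derived state 'yes' in Gamma and Theta only — synapomorphy for {Gamma, Theta}.
Most parsimonious ingroup topology: (((Epsilon,(Gamma,Theta)),Beta),Eta).
Gamma and Epsilon share a more recent common ancestor with each other than either does with Beta, so Beta is the least closely related of the three.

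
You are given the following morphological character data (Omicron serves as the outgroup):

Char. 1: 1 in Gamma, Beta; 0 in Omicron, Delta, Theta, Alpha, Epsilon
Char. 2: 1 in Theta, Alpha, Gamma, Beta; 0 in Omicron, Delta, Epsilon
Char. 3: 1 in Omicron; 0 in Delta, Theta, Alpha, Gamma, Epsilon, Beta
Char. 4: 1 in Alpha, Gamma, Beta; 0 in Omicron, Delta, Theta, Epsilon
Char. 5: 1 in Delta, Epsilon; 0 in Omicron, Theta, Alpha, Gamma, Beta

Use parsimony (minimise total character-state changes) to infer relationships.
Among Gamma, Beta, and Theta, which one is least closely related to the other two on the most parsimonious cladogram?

Theta

Character polarity is set by the outgroup: the derived state is whichever differs from the outgroup's state, so for Char. 3 the derived state is '0', and for the remaining characters it is '1'.
Char. 1: derived state '1' in Beta and Gamma only — synapomorphy for {Beta, Gamma}.
Only Alpha, Beta, Gamma, and Theta show the derived state '1' for Char. 2, supporting them as a clade.
Char. 3 (derived state '0') is shared by all ingroup taxa — unites the whole ingroup.
Char. 4 (derived state '1') is shared by Alpha, Beta, and Gamma — a synapomorphy uniting that clade.
Char. 5 (derived state '1') is shared by Delta and Epsilon — a synapomorphy uniting that clade.
Most parsimonious ingroup topology: ((Delta,Epsilon),(Theta,(Alpha,(Gamma,Beta)))).
Beta and Gamma share a more recent common ancestor with each other than either does with Theta, so Theta is the least closely related of the three.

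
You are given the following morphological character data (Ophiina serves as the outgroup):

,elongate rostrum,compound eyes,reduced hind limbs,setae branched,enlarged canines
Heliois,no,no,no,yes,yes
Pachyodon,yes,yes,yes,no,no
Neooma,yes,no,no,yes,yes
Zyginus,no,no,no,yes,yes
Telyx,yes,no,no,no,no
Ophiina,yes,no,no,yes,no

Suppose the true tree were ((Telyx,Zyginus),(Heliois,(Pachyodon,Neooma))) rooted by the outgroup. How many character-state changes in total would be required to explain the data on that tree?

9

Map each character onto ((Telyx,Zyginus),(Heliois,(Pachyodon,Neooma))) (rooted by Ophiina) and count the minimum state changes it requires (Fitch parsimony):
elongate rostrum: 2; compound eyes: 1; reduced hind limbs: 1; setae branched: 2; enlarged canines: 3.
Total tree length = 9.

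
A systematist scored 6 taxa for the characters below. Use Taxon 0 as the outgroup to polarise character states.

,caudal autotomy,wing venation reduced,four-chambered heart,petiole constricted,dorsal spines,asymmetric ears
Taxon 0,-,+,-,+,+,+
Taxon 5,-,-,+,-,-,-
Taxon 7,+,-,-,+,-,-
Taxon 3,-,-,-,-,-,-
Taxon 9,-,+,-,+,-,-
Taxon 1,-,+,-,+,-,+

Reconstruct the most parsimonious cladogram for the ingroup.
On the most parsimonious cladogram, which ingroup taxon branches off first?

Taxon 1

Character polarity is set by the outgroup: the derived state is whichever differs from the outgroup's state, so for wing venation reduced, petiole constricted, dorsal spines, asymmetric ears the derived state is '-', and for the remaining characters it is '+'.
caudal autotomy: derived state '+' in Taxon 7 only — an autapomorphy, so it tells us nothing about relationships among taxa.
Only Taxon 3, Taxon 5, and Taxon 7 show the derived state '-' for wing venation reduced, supporting them as a clade.
four-chambered heart: derived state '+' in Taxon 5 only — an autapomorphy, so it tells us nothing about relationships among taxa.
petiole constricted (derived state '-') is shared by Taxon 3 and Taxon 5 — a synapomorphy uniting that clade.
dorsal spines (derived state '-') is shared by all ingroup taxa — unites the whole ingroup.
Only Taxon 3, Taxon 5, Taxon 7, and Taxon 9 show the derived state '-' for asymmetric ears, supporting them as a clade.
Most parsimonious ingroup topology: ((((Taxon 5,Taxon 3),Taxon 7),Taxon 9),Taxon 1).
Taxon 1 is sister to the clade containing all other ingroup taxa, so it is the earliest-diverging (most basal) ingroup lineage.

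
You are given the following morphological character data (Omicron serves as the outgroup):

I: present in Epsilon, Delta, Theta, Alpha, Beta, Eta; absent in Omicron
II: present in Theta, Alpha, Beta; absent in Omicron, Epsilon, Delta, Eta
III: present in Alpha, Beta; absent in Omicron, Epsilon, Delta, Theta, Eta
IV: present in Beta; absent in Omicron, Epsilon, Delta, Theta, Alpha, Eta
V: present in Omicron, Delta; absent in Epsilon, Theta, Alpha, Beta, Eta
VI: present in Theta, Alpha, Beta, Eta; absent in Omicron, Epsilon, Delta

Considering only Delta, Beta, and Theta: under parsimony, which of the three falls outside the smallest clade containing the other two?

Character polarity is set by the outgroup: the derived state is whichever differs from the outgroup's state, so for V the derived state is 'absent', and for the remaining characters it is 'present'.
All ingroup taxa share the derived state 'present' for I; it defines the ingroup but does not resolve relationships within it.
II (derived state 'present') is shared by Alpha, Beta, and Theta — a synapomorphy uniting that clade.
III: derived state 'present' in Alpha and Beta only — synapomorphy for {Alpha, Beta}.
IV (derived state 'present') is unique to Beta (autapomorphy; uninformative for grouping).
Only Alpha, Beta, Epsilon, Eta, and Theta show the derived state 'absent' for V, supporting them as a clade.
VI (derived state 'present') is shared by Alpha, Beta, Eta, and Theta — a synapomorphy uniting that clade.
Most parsimonious ingroup topology: ((Epsilon,((Theta,(Alpha,Beta)),Eta)),Delta).
Theta and Beta share a more recent common ancestor with each other than either does with Delta, so Delta is the least closely related of the three.

Delta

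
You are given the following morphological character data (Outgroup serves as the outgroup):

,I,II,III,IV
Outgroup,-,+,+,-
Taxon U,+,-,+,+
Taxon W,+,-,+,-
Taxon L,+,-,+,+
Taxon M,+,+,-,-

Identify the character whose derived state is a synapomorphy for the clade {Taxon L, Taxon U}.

Character polarity is set by the outgroup: the derived state is whichever differs from the outgroup's state, so for II, III the derived state is '-', and for the remaining characters it is '+'.
I (derived state '+') is shared by all ingroup taxa — unites the whole ingroup.
II (derived state '-') is shared by Taxon L, Taxon U, and Taxon W — a synapomorphy uniting that clade.
III (derived state '-') is unique to Taxon M (autapomorphy; uninformative for grouping).
IV: derived state '+' in Taxon L and Taxon U only — synapomorphy for {Taxon L, Taxon U}.
Most parsimonious ingroup topology: (((Taxon U,Taxon L),Taxon W),Taxon M).
The clade {Taxon L, Taxon U} is supported by IV: its derived state '+' occurs in exactly those taxa and in no other taxon (including the outgroup).

IV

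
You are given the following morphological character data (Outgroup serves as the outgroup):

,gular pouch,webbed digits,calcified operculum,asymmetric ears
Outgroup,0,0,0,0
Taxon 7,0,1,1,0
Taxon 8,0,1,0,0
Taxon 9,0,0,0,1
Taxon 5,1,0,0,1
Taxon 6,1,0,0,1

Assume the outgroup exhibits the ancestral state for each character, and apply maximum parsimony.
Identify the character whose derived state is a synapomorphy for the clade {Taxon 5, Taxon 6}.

gular pouch

The outgroup has state '0' for every character, so '1' is the derived state throughout.
Only Taxon 5 and Taxon 6 show the derived state '1' for gular pouch, supporting them as a clade.
Only Taxon 7 and Taxon 8 show the derived state '1' for webbed digits, supporting them as a clade.
calcified operculum (derived state '1') is unique to Taxon 7 (autapomorphy; uninformative for grouping).
Only Taxon 5, Taxon 6, and Taxon 9 show the derived state '1' for asymmetric ears, supporting them as a clade.
Most parsimonious ingroup topology: ((Taxon 7,Taxon 8),(Taxon 9,(Taxon 5,Taxon 6))).
The clade {Taxon 5, Taxon 6} is supported by gular pouch: its derived state '1' occurs in exactly those taxa and in no other taxon (including the outgroup).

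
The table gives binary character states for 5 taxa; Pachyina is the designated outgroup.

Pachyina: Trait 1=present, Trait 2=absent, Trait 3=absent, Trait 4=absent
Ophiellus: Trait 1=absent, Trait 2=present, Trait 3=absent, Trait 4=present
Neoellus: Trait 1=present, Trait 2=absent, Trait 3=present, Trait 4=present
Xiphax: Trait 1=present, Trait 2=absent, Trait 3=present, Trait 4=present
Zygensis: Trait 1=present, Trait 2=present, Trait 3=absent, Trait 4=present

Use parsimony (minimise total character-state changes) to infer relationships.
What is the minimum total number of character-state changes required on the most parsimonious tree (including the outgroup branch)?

4

Character polarity is set by the outgroup: the derived state is whichever differs from the outgroup's state, so for Trait 1 the derived state is 'absent', and for the remaining characters it is 'present'.
Trait 1 (derived state 'absent') is unique to Ophiellus (autapomorphy; uninformative for grouping).
Trait 2 (derived state 'present') is shared by Ophiellus and Zygensis — a synapomorphy uniting that clade.
Trait 3 (derived state 'present') is shared by Neoellus and Xiphax — a synapomorphy uniting that clade.
Trait 4 (derived state 'present') is shared by all ingroup taxa — unites the whole ingroup.
Most parsimonious ingroup topology: ((Ophiellus,Zygensis),(Neoellus,Xiphax)).
Changes per character on this tree: Trait 1: 1; Trait 2: 1; Trait 3: 1; Trait 4: 1.
Total = 4.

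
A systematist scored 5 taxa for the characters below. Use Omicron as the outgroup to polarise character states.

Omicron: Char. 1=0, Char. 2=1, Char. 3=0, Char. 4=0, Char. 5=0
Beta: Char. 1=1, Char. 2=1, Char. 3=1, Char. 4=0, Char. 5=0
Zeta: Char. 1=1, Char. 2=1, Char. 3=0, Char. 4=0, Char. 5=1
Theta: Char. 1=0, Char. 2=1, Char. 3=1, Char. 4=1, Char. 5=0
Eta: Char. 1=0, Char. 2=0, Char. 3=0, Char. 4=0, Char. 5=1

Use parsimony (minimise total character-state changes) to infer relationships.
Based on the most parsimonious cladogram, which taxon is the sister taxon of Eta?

Zeta

Character polarity is set by the outgroup: the derived state is whichever differs from the outgroup's state, so for Char. 2 the derived state is '0', and for the remaining characters it is '1'.
Char. 1 groups Beta and Zeta, which is incompatible with the clades supported by the remaining characters; treating it as convergent (homoplasy) costs fewer steps than any alternative tree.
Char. 2: derived state '0' in Eta only — an autapomorphy, so it tells us nothing about relationships among taxa.
Char. 3 (derived state '1') is shared by Beta and Theta — a synapomorphy uniting that clade.
Char. 4 (derived state '1') is unique to Theta (autapomorphy; uninformative for grouping).
Only Eta and Zeta show the derived state '1' for Char. 5, supporting them as a clade.
Most parsimonious ingroup topology: ((Beta,Theta),(Zeta,Eta)).
Eta and Zeta form a cherry on this tree, so they are sister taxa.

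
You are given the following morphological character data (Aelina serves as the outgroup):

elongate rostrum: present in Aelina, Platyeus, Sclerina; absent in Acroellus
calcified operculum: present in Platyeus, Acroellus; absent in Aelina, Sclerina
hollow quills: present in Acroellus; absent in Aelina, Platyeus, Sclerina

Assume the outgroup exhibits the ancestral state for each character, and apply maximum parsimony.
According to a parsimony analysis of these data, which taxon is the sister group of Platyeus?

Character polarity is set by the outgroup: the derived state is whichever differs from the outgroup's state, so for elongate rostrum the derived state is 'absent', and for the remaining characters it is 'present'.
elongate rostrum: derived state 'absent' in Acroellus only — an autapomorphy, so it tells us nothing about relationships among taxa.
Only Acroellus and Platyeus show the derived state 'present' for calcified operculum, supporting them as a clade.
hollow quills (derived state 'present') is unique to Acroellus (autapomorphy; uninformative for grouping).
Most parsimonious ingroup topology: ((Platyeus,Acroellus),Sclerina).
Platyeus and Acroellus form a cherry on this tree, so they are sister taxa.

Acroellus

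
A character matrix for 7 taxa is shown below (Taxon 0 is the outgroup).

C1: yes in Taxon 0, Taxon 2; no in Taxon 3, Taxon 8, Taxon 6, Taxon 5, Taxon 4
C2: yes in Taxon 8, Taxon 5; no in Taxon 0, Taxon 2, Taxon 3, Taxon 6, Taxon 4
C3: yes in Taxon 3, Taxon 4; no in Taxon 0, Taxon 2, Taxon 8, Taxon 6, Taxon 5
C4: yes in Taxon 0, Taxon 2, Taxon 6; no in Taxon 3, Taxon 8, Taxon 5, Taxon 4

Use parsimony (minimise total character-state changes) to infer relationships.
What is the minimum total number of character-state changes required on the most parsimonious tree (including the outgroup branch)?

4

Character polarity is set by the outgroup: the derived state is whichever differs from the outgroup's state, so for C1, C4 the derived state is 'no', and for the remaining characters it is 'yes'.
Only Taxon 3, Taxon 4, Taxon 5, Taxon 6, and Taxon 8 show the derived state 'no' for C1, supporting them as a clade.
C2: derived state 'yes' in Taxon 5 and Taxon 8 only — synapomorphy for {Taxon 5, Taxon 8}.
C3: derived state 'yes' in Taxon 3 and Taxon 4 only — synapomorphy for {Taxon 3, Taxon 4}.
Only Taxon 3, Taxon 4, Taxon 5, and Taxon 8 show the derived state 'no' for C4, supporting them as a clade.
Most parsimonious ingroup topology: (Taxon 2,(((Taxon 3,Taxon 4),(Taxon 8,Taxon 5)),Taxon 6)).
Changes per character on this tree: C1: 1; C2: 1; C3: 1; C4: 1.
Total = 4.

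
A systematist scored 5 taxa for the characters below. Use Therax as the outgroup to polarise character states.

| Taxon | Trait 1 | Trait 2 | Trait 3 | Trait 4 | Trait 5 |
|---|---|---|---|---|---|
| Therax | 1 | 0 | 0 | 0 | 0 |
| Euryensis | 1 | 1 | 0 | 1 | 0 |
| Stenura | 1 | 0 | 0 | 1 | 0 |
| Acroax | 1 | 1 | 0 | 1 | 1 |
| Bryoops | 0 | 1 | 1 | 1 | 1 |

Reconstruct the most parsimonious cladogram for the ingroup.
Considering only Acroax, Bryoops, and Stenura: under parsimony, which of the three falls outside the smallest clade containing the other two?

Character polarity is set by the outgroup: the derived state is whichever differs from the outgroup's state, so for Trait 1 the derived state is '0', and for the remaining characters it is '1'.
Trait 1 (derived state '0') is unique to Bryoops (autapomorphy; uninformative for grouping).
Trait 2 (derived state '1') is shared by Acroax, Bryoops, and Euryensis — a synapomorphy uniting that clade.
Trait 3 (derived state '1') is unique to Bryoops (autapomorphy; uninformative for grouping).
All ingroup taxa share the derived state '1' for Trait 4; it defines the ingroup but does not resolve relationships within it.
Only Acroax and Bryoops show the derived state '1' for Trait 5, supporting them as a clade.
Most parsimonious ingroup topology: ((Euryensis,(Acroax,Bryoops)),Stenura).
Bryoops and Acroax share a more recent common ancestor with each other than either does with Stenura, so Stenura is the least closely related of the three.

Stenura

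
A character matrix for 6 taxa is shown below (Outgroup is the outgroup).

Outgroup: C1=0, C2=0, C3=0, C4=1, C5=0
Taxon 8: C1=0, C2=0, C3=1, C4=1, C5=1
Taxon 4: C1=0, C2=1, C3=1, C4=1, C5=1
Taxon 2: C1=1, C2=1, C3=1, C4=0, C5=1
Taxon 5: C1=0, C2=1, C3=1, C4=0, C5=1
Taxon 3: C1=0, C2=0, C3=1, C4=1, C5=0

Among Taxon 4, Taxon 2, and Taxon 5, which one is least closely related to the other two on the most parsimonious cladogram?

Taxon 4

Character polarity is set by the outgroup: the derived state is whichever differs from the outgroup's state, so for C4 the derived state is '0', and for the remaining characters it is '1'.
C1 (derived state '1') is unique to Taxon 2 (autapomorphy; uninformative for grouping).
Only Taxon 2, Taxon 4, and Taxon 5 show the derived state '1' for C2, supporting them as a clade.
C3 (derived state '1') is shared by all ingroup taxa — unites the whole ingroup.
Only Taxon 2 and Taxon 5 show the derived state '0' for C4, supporting them as a clade.
C5 (derived state '1') is shared by Taxon 2, Taxon 4, Taxon 5, and Taxon 8 — a synapomorphy uniting that clade.
Most parsimonious ingroup topology: ((Taxon 8,(Taxon 4,(Taxon 2,Taxon 5))),Taxon 3).
Taxon 2 and Taxon 5 share a more recent common ancestor with each other than either does with Taxon 4, so Taxon 4 is the least closely related of the three.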